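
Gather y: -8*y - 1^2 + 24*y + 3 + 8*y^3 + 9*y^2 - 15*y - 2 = 8*y^3 + 9*y^2 + y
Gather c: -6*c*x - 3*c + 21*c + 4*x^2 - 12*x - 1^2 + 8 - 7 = c*(18 - 6*x) + 4*x^2 - 12*x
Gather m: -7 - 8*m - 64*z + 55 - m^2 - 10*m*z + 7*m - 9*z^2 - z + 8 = -m^2 + m*(-10*z - 1) - 9*z^2 - 65*z + 56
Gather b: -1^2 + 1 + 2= 2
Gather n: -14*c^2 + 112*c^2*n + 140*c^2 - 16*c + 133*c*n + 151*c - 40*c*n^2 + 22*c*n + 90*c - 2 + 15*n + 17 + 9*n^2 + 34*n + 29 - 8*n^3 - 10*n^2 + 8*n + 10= 126*c^2 + 225*c - 8*n^3 + n^2*(-40*c - 1) + n*(112*c^2 + 155*c + 57) + 54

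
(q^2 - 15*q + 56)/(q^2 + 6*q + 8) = (q^2 - 15*q + 56)/(q^2 + 6*q + 8)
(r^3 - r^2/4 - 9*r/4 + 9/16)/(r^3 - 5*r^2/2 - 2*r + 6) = (8*r^2 - 14*r + 3)/(8*(r^2 - 4*r + 4))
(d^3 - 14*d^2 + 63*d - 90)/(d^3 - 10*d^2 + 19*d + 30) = (d - 3)/(d + 1)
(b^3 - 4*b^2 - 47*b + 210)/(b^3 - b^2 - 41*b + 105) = (b - 6)/(b - 3)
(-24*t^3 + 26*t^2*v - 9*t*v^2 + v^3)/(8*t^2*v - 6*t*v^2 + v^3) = (-3*t + v)/v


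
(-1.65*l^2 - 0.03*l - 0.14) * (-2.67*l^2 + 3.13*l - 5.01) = 4.4055*l^4 - 5.0844*l^3 + 8.5464*l^2 - 0.2879*l + 0.7014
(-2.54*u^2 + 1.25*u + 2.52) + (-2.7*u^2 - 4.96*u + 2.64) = -5.24*u^2 - 3.71*u + 5.16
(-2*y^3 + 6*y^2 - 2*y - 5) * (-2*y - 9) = 4*y^4 + 6*y^3 - 50*y^2 + 28*y + 45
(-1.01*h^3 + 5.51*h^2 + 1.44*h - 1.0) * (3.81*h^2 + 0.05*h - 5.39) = -3.8481*h^5 + 20.9426*h^4 + 11.2058*h^3 - 33.4369*h^2 - 7.8116*h + 5.39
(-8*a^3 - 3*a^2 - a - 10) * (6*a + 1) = -48*a^4 - 26*a^3 - 9*a^2 - 61*a - 10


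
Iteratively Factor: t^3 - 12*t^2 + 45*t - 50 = (t - 2)*(t^2 - 10*t + 25) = (t - 5)*(t - 2)*(t - 5)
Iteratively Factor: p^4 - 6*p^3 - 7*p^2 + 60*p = (p)*(p^3 - 6*p^2 - 7*p + 60) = p*(p - 5)*(p^2 - p - 12) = p*(p - 5)*(p - 4)*(p + 3)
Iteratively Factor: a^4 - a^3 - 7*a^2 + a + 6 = (a - 1)*(a^3 - 7*a - 6) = (a - 1)*(a + 2)*(a^2 - 2*a - 3) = (a - 1)*(a + 1)*(a + 2)*(a - 3)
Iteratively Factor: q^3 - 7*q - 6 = (q + 2)*(q^2 - 2*q - 3) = (q + 1)*(q + 2)*(q - 3)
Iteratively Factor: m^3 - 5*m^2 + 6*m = (m - 3)*(m^2 - 2*m) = m*(m - 3)*(m - 2)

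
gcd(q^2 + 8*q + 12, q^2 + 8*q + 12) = q^2 + 8*q + 12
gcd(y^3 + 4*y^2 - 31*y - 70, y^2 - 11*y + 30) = y - 5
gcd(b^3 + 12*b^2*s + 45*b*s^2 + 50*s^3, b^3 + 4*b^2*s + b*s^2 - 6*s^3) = b + 2*s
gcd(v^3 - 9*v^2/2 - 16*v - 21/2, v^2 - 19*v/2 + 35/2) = v - 7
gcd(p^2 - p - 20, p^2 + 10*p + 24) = p + 4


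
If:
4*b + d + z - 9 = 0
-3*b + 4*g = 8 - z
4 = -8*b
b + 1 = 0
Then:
No Solution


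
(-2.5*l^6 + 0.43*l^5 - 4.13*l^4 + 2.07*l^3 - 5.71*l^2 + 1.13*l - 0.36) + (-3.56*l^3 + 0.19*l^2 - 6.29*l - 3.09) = -2.5*l^6 + 0.43*l^5 - 4.13*l^4 - 1.49*l^3 - 5.52*l^2 - 5.16*l - 3.45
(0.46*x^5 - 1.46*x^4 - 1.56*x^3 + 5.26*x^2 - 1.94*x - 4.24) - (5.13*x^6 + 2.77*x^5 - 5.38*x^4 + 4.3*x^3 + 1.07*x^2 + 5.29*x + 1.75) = -5.13*x^6 - 2.31*x^5 + 3.92*x^4 - 5.86*x^3 + 4.19*x^2 - 7.23*x - 5.99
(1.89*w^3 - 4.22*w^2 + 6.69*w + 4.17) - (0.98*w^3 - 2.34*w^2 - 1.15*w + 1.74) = 0.91*w^3 - 1.88*w^2 + 7.84*w + 2.43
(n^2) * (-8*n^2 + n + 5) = -8*n^4 + n^3 + 5*n^2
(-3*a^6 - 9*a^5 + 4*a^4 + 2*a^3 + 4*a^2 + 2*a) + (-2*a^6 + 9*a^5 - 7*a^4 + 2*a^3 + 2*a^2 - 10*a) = -5*a^6 - 3*a^4 + 4*a^3 + 6*a^2 - 8*a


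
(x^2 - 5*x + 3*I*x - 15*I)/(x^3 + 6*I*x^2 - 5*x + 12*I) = (x - 5)/(x^2 + 3*I*x + 4)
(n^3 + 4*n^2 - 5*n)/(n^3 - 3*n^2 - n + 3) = n*(n + 5)/(n^2 - 2*n - 3)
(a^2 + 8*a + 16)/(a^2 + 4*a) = (a + 4)/a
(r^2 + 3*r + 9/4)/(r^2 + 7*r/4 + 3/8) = 2*(2*r + 3)/(4*r + 1)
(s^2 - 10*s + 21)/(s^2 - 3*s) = (s - 7)/s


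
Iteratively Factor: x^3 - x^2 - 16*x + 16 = (x - 4)*(x^2 + 3*x - 4) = (x - 4)*(x + 4)*(x - 1)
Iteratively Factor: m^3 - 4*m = (m + 2)*(m^2 - 2*m) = (m - 2)*(m + 2)*(m)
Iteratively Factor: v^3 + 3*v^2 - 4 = (v + 2)*(v^2 + v - 2) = (v + 2)^2*(v - 1)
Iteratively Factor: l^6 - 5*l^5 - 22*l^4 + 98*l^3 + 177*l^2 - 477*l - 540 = (l - 3)*(l^5 - 2*l^4 - 28*l^3 + 14*l^2 + 219*l + 180) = (l - 4)*(l - 3)*(l^4 + 2*l^3 - 20*l^2 - 66*l - 45) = (l - 4)*(l - 3)*(l + 3)*(l^3 - l^2 - 17*l - 15) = (l - 5)*(l - 4)*(l - 3)*(l + 3)*(l^2 + 4*l + 3) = (l - 5)*(l - 4)*(l - 3)*(l + 1)*(l + 3)*(l + 3)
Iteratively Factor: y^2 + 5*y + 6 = (y + 3)*(y + 2)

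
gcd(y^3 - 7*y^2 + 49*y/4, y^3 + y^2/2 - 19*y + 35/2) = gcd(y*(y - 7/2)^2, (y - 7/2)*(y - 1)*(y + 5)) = y - 7/2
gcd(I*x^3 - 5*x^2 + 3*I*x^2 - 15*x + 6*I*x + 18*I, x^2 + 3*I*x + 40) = 1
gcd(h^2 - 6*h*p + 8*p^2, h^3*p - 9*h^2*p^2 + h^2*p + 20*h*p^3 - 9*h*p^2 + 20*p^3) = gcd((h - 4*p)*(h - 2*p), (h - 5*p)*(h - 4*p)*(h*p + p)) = -h + 4*p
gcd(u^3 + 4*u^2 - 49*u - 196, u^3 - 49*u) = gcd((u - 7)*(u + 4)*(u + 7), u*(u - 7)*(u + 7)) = u^2 - 49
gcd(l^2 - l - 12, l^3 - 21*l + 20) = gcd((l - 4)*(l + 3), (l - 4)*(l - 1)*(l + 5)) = l - 4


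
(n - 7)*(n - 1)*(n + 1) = n^3 - 7*n^2 - n + 7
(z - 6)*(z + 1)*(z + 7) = z^3 + 2*z^2 - 41*z - 42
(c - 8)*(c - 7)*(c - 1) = c^3 - 16*c^2 + 71*c - 56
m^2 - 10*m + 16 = (m - 8)*(m - 2)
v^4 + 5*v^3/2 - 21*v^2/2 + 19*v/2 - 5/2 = (v - 1)^2*(v - 1/2)*(v + 5)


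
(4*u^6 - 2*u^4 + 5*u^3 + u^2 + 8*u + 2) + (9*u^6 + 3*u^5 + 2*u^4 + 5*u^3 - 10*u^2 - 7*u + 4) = 13*u^6 + 3*u^5 + 10*u^3 - 9*u^2 + u + 6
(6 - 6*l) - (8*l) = 6 - 14*l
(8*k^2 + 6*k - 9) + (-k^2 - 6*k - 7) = 7*k^2 - 16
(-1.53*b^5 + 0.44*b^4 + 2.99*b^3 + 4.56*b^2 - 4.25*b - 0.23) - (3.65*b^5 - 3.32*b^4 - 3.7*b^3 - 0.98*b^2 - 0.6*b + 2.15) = -5.18*b^5 + 3.76*b^4 + 6.69*b^3 + 5.54*b^2 - 3.65*b - 2.38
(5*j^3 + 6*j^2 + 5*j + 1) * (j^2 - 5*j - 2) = 5*j^5 - 19*j^4 - 35*j^3 - 36*j^2 - 15*j - 2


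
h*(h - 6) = h^2 - 6*h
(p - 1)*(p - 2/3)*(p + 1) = p^3 - 2*p^2/3 - p + 2/3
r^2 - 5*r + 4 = (r - 4)*(r - 1)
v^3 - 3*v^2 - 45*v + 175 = (v - 5)^2*(v + 7)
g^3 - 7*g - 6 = (g - 3)*(g + 1)*(g + 2)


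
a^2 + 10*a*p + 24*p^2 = (a + 4*p)*(a + 6*p)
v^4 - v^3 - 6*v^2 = v^2*(v - 3)*(v + 2)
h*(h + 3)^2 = h^3 + 6*h^2 + 9*h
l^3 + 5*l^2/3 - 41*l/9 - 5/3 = (l - 5/3)*(l + 1/3)*(l + 3)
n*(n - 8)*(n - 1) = n^3 - 9*n^2 + 8*n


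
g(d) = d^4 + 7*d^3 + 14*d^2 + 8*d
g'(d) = 4*d^3 + 21*d^2 + 28*d + 8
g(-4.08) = 2.09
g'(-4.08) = -28.33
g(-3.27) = -6.88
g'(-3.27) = 1.13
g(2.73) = 324.15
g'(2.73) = 322.34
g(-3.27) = -6.88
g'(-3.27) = 1.13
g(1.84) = 117.19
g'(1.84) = 155.54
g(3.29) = 544.30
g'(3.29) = 469.87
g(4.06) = 1003.42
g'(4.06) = 735.53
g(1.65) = 90.17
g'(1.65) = 129.34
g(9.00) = 12870.00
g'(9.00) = 4877.00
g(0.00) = 0.00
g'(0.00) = 8.00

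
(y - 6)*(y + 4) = y^2 - 2*y - 24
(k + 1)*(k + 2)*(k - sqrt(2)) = k^3 - sqrt(2)*k^2 + 3*k^2 - 3*sqrt(2)*k + 2*k - 2*sqrt(2)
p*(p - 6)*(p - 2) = p^3 - 8*p^2 + 12*p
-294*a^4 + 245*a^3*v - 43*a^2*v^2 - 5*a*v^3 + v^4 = (-7*a + v)*(-3*a + v)*(-2*a + v)*(7*a + v)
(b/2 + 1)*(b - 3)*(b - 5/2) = b^3/2 - 7*b^2/4 - 7*b/4 + 15/2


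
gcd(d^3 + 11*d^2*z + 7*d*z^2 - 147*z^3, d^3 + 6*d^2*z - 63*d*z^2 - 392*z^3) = d^2 + 14*d*z + 49*z^2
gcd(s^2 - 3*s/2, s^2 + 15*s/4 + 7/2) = 1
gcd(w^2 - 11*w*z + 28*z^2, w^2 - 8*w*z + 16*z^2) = -w + 4*z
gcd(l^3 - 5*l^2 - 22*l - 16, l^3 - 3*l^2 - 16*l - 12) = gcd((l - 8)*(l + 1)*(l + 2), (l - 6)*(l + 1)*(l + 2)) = l^2 + 3*l + 2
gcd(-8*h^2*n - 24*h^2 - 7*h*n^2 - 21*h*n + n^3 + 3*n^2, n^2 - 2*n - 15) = n + 3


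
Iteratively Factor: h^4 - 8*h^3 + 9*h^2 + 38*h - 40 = (h - 1)*(h^3 - 7*h^2 + 2*h + 40) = (h - 5)*(h - 1)*(h^2 - 2*h - 8) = (h - 5)*(h - 4)*(h - 1)*(h + 2)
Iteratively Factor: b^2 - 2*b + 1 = (b - 1)*(b - 1)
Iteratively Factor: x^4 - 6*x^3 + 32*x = (x + 2)*(x^3 - 8*x^2 + 16*x) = x*(x + 2)*(x^2 - 8*x + 16) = x*(x - 4)*(x + 2)*(x - 4)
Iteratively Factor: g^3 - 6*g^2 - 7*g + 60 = (g + 3)*(g^2 - 9*g + 20) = (g - 5)*(g + 3)*(g - 4)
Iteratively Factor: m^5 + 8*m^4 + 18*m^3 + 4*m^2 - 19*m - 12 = (m + 4)*(m^4 + 4*m^3 + 2*m^2 - 4*m - 3) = (m + 3)*(m + 4)*(m^3 + m^2 - m - 1) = (m + 1)*(m + 3)*(m + 4)*(m^2 - 1) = (m + 1)^2*(m + 3)*(m + 4)*(m - 1)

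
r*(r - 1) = r^2 - r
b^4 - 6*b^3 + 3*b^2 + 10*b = b*(b - 5)*(b - 2)*(b + 1)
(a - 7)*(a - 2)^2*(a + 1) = a^4 - 10*a^3 + 21*a^2 + 4*a - 28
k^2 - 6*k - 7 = (k - 7)*(k + 1)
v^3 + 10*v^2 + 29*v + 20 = (v + 1)*(v + 4)*(v + 5)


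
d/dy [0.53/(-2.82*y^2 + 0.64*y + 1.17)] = (2.9892*y - 0.3392)/(-2.82*y^2 + 0.64*y + 1.17)^2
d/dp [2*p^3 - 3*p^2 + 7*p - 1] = 6*p^2 - 6*p + 7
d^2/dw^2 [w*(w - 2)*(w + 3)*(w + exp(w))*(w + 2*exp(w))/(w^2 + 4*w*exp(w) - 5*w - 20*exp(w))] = (-w^8*exp(w) + 12*w^7*exp(2*w) + 5*w^7*exp(w) + 6*w^7 + 24*w^6*exp(3*w) - 132*w^6*exp(2*w) + 109*w^6*exp(w) - 78*w^6 + 32*w^5*exp(4*w) - 120*w^5*exp(3*w) + 588*w^5*exp(2*w) - 1111*w^5*exp(w) + 270*w^5 - 160*w^4*exp(4*w) - 648*w^4*exp(3*w) - 2580*w^4*exp(2*w) + 3080*w^4*exp(w) + 150*w^4 - 1184*w^3*exp(4*w) + 1080*w^3*exp(3*w) + 7608*w^3*exp(2*w) + 2110*w^3*exp(w) - 300*w^3 + 5600*w^2*exp(4*w) + 14640*w^2*exp(3*w) + 10920*w^2*exp(2*w) - 3600*w^2*exp(w) + 5120*w*exp(4*w) - 1440*w*exp(3*w) - 14400*w*exp(2*w) - 9920*exp(4*w) - 12000*exp(3*w))/(w^6 + 12*w^5*exp(w) - 15*w^5 + 48*w^4*exp(2*w) - 180*w^4*exp(w) + 75*w^4 + 64*w^3*exp(3*w) - 720*w^3*exp(2*w) + 900*w^3*exp(w) - 125*w^3 - 960*w^2*exp(3*w) + 3600*w^2*exp(2*w) - 1500*w^2*exp(w) + 4800*w*exp(3*w) - 6000*w*exp(2*w) - 8000*exp(3*w))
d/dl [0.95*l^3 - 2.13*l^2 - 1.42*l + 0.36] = 2.85*l^2 - 4.26*l - 1.42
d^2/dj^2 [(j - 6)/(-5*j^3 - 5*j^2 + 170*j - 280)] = 2*(-(j - 6)*(3*j^2 + 2*j - 34)^2 + (3*j^2 + 2*j + (j - 6)*(3*j + 1) - 34)*(j^3 + j^2 - 34*j + 56))/(5*(j^3 + j^2 - 34*j + 56)^3)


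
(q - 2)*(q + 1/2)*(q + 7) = q^3 + 11*q^2/2 - 23*q/2 - 7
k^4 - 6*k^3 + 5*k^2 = k^2*(k - 5)*(k - 1)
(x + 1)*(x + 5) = x^2 + 6*x + 5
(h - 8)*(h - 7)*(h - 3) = h^3 - 18*h^2 + 101*h - 168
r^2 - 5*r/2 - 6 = (r - 4)*(r + 3/2)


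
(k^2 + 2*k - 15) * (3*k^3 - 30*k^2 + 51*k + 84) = 3*k^5 - 24*k^4 - 54*k^3 + 636*k^2 - 597*k - 1260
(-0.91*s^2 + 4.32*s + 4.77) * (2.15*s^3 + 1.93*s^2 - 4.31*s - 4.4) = -1.9565*s^5 + 7.5317*s^4 + 22.5152*s^3 - 5.4091*s^2 - 39.5667*s - 20.988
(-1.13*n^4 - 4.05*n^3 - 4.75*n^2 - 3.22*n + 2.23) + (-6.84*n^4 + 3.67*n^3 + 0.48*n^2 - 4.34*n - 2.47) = -7.97*n^4 - 0.38*n^3 - 4.27*n^2 - 7.56*n - 0.24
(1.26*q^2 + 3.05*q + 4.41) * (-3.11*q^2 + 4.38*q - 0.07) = -3.9186*q^4 - 3.9667*q^3 - 0.444300000000001*q^2 + 19.1023*q - 0.3087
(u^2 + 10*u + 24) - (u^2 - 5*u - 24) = 15*u + 48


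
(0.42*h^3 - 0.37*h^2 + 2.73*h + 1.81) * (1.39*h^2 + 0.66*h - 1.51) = 0.5838*h^5 - 0.2371*h^4 + 2.9163*h^3 + 4.8764*h^2 - 2.9277*h - 2.7331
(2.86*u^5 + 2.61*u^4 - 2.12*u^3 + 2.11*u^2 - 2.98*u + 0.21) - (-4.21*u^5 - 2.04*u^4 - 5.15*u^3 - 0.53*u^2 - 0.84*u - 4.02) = 7.07*u^5 + 4.65*u^4 + 3.03*u^3 + 2.64*u^2 - 2.14*u + 4.23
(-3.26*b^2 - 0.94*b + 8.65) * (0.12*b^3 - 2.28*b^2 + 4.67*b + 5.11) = -0.3912*b^5 + 7.32*b^4 - 12.043*b^3 - 40.7704*b^2 + 35.5921*b + 44.2015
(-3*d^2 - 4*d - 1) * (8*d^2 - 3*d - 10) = -24*d^4 - 23*d^3 + 34*d^2 + 43*d + 10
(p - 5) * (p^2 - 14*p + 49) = p^3 - 19*p^2 + 119*p - 245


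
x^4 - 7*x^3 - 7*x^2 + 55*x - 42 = (x - 7)*(x - 2)*(x - 1)*(x + 3)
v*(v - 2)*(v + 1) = v^3 - v^2 - 2*v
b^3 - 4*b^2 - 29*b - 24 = (b - 8)*(b + 1)*(b + 3)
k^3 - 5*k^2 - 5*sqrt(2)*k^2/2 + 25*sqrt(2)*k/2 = k*(k - 5)*(k - 5*sqrt(2)/2)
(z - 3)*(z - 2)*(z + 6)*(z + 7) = z^4 + 8*z^3 - 17*z^2 - 132*z + 252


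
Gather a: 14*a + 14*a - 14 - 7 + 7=28*a - 14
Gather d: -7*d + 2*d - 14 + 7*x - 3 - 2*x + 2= -5*d + 5*x - 15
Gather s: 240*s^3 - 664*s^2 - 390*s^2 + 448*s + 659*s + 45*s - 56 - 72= 240*s^3 - 1054*s^2 + 1152*s - 128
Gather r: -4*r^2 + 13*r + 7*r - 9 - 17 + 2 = -4*r^2 + 20*r - 24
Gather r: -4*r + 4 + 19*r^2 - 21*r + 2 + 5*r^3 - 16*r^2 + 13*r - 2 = 5*r^3 + 3*r^2 - 12*r + 4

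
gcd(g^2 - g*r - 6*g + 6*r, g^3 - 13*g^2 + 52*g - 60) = g - 6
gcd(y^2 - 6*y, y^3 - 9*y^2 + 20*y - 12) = y - 6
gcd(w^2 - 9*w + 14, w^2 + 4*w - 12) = w - 2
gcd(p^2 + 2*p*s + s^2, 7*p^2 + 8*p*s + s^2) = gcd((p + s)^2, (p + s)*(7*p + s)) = p + s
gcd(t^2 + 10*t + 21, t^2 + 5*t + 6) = t + 3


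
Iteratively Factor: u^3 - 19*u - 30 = (u + 2)*(u^2 - 2*u - 15) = (u - 5)*(u + 2)*(u + 3)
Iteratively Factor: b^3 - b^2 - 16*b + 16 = (b - 4)*(b^2 + 3*b - 4) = (b - 4)*(b - 1)*(b + 4)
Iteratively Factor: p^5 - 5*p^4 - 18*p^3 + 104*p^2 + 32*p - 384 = (p + 2)*(p^4 - 7*p^3 - 4*p^2 + 112*p - 192) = (p + 2)*(p + 4)*(p^3 - 11*p^2 + 40*p - 48) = (p - 4)*(p + 2)*(p + 4)*(p^2 - 7*p + 12) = (p - 4)^2*(p + 2)*(p + 4)*(p - 3)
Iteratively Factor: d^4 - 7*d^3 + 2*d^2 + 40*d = (d - 5)*(d^3 - 2*d^2 - 8*d) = (d - 5)*(d + 2)*(d^2 - 4*d) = (d - 5)*(d - 4)*(d + 2)*(d)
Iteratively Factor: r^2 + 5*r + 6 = (r + 2)*(r + 3)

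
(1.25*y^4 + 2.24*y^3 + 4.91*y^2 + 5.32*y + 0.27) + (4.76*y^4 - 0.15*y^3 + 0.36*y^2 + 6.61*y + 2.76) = 6.01*y^4 + 2.09*y^3 + 5.27*y^2 + 11.93*y + 3.03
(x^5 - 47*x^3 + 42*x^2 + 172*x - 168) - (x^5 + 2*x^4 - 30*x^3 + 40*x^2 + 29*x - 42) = -2*x^4 - 17*x^3 + 2*x^2 + 143*x - 126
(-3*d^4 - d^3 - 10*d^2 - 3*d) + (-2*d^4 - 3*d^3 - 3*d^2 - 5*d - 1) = -5*d^4 - 4*d^3 - 13*d^2 - 8*d - 1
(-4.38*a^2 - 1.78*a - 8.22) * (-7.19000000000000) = 31.4922*a^2 + 12.7982*a + 59.1018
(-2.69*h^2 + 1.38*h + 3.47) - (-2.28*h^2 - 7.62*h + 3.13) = -0.41*h^2 + 9.0*h + 0.34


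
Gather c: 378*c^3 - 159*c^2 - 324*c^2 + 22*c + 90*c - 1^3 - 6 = 378*c^3 - 483*c^2 + 112*c - 7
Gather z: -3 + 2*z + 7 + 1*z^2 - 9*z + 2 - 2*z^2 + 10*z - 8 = -z^2 + 3*z - 2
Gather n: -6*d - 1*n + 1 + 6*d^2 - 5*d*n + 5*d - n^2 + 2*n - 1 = 6*d^2 - d - n^2 + n*(1 - 5*d)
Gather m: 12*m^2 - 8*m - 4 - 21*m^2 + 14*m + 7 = -9*m^2 + 6*m + 3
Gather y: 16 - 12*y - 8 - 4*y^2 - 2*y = -4*y^2 - 14*y + 8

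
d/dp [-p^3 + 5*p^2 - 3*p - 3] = -3*p^2 + 10*p - 3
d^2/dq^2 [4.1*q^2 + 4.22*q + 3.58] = 8.20000000000000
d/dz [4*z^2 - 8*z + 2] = 8*z - 8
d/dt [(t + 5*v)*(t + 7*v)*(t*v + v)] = v*(3*t^2 + 24*t*v + 2*t + 35*v^2 + 12*v)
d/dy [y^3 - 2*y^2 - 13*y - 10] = 3*y^2 - 4*y - 13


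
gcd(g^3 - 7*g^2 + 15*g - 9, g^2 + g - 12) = g - 3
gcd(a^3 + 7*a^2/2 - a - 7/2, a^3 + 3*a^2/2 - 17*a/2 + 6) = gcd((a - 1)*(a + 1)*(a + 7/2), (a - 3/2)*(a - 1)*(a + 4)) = a - 1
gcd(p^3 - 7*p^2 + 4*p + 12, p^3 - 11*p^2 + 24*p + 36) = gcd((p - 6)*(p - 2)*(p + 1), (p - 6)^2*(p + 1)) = p^2 - 5*p - 6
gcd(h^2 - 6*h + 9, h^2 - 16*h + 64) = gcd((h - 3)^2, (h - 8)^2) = 1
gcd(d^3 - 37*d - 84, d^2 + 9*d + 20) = d + 4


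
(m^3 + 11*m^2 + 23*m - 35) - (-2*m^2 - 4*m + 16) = m^3 + 13*m^2 + 27*m - 51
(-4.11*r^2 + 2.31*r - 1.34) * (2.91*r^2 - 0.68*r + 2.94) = -11.9601*r^4 + 9.5169*r^3 - 17.5536*r^2 + 7.7026*r - 3.9396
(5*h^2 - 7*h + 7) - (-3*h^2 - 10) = 8*h^2 - 7*h + 17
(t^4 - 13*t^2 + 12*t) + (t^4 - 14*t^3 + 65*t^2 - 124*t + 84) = 2*t^4 - 14*t^3 + 52*t^2 - 112*t + 84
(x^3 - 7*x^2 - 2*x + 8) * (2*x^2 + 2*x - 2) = 2*x^5 - 12*x^4 - 20*x^3 + 26*x^2 + 20*x - 16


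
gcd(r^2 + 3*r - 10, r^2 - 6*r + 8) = r - 2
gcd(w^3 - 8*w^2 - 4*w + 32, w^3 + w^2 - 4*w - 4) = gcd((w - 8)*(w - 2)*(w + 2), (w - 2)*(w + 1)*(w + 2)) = w^2 - 4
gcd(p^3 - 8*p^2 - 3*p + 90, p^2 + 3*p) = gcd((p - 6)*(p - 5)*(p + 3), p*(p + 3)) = p + 3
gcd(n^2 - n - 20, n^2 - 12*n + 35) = n - 5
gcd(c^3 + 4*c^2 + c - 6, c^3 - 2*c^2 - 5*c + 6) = c^2 + c - 2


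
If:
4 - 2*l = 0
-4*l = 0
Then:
No Solution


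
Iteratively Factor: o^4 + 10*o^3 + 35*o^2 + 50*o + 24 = (o + 4)*(o^3 + 6*o^2 + 11*o + 6) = (o + 3)*(o + 4)*(o^2 + 3*o + 2) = (o + 1)*(o + 3)*(o + 4)*(o + 2)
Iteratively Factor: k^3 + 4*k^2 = (k)*(k^2 + 4*k) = k*(k + 4)*(k)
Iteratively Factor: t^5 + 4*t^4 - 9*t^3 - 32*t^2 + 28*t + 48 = (t + 4)*(t^4 - 9*t^2 + 4*t + 12) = (t - 2)*(t + 4)*(t^3 + 2*t^2 - 5*t - 6) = (t - 2)^2*(t + 4)*(t^2 + 4*t + 3) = (t - 2)^2*(t + 3)*(t + 4)*(t + 1)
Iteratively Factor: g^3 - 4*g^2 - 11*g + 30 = (g + 3)*(g^2 - 7*g + 10) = (g - 2)*(g + 3)*(g - 5)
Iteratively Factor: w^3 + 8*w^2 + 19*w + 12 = (w + 4)*(w^2 + 4*w + 3) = (w + 3)*(w + 4)*(w + 1)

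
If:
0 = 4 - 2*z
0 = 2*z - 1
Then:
No Solution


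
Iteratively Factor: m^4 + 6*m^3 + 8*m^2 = (m)*(m^3 + 6*m^2 + 8*m) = m^2*(m^2 + 6*m + 8) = m^2*(m + 2)*(m + 4)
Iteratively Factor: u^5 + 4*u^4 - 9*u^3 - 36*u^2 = (u)*(u^4 + 4*u^3 - 9*u^2 - 36*u) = u*(u + 3)*(u^3 + u^2 - 12*u) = u*(u + 3)*(u + 4)*(u^2 - 3*u) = u*(u - 3)*(u + 3)*(u + 4)*(u)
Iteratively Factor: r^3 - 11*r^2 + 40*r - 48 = (r - 3)*(r^2 - 8*r + 16) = (r - 4)*(r - 3)*(r - 4)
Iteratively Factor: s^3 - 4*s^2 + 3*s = (s - 1)*(s^2 - 3*s) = s*(s - 1)*(s - 3)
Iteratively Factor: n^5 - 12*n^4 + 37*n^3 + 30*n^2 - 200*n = (n + 2)*(n^4 - 14*n^3 + 65*n^2 - 100*n) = (n - 4)*(n + 2)*(n^3 - 10*n^2 + 25*n) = n*(n - 4)*(n + 2)*(n^2 - 10*n + 25) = n*(n - 5)*(n - 4)*(n + 2)*(n - 5)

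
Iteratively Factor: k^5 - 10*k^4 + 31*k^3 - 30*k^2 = (k)*(k^4 - 10*k^3 + 31*k^2 - 30*k) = k^2*(k^3 - 10*k^2 + 31*k - 30) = k^2*(k - 3)*(k^2 - 7*k + 10) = k^2*(k - 3)*(k - 2)*(k - 5)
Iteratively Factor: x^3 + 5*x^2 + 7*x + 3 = (x + 1)*(x^2 + 4*x + 3) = (x + 1)^2*(x + 3)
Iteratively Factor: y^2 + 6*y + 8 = (y + 4)*(y + 2)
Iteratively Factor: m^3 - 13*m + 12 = (m + 4)*(m^2 - 4*m + 3) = (m - 1)*(m + 4)*(m - 3)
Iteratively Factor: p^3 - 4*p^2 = (p)*(p^2 - 4*p) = p^2*(p - 4)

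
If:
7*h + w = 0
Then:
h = -w/7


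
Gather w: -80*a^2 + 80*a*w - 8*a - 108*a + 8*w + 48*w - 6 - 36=-80*a^2 - 116*a + w*(80*a + 56) - 42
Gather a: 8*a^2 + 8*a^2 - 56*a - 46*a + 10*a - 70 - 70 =16*a^2 - 92*a - 140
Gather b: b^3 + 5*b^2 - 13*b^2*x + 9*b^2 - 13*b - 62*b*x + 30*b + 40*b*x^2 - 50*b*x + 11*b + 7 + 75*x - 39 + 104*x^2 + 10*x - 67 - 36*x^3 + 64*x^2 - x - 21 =b^3 + b^2*(14 - 13*x) + b*(40*x^2 - 112*x + 28) - 36*x^3 + 168*x^2 + 84*x - 120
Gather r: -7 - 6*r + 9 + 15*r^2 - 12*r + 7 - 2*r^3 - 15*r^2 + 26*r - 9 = -2*r^3 + 8*r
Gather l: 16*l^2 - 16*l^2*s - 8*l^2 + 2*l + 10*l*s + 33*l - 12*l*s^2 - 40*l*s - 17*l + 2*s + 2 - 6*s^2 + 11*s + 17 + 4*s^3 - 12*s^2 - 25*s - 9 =l^2*(8 - 16*s) + l*(-12*s^2 - 30*s + 18) + 4*s^3 - 18*s^2 - 12*s + 10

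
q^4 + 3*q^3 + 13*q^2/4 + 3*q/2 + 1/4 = (q + 1/2)^2*(q + 1)^2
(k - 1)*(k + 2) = k^2 + k - 2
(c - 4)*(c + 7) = c^2 + 3*c - 28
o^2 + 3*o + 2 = (o + 1)*(o + 2)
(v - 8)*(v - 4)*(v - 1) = v^3 - 13*v^2 + 44*v - 32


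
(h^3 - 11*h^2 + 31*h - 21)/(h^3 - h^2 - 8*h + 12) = (h^3 - 11*h^2 + 31*h - 21)/(h^3 - h^2 - 8*h + 12)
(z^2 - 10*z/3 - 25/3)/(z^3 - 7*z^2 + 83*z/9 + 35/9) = 3*(3*z + 5)/(9*z^2 - 18*z - 7)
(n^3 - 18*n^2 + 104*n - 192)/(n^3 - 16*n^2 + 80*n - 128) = (n - 6)/(n - 4)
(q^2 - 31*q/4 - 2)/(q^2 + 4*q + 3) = (q^2 - 31*q/4 - 2)/(q^2 + 4*q + 3)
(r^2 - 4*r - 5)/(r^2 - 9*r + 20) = (r + 1)/(r - 4)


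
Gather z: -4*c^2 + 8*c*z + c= -4*c^2 + 8*c*z + c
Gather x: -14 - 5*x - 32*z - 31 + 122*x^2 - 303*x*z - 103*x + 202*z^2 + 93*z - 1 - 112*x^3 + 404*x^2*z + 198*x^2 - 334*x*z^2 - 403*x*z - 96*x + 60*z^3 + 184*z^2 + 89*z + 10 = -112*x^3 + x^2*(404*z + 320) + x*(-334*z^2 - 706*z - 204) + 60*z^3 + 386*z^2 + 150*z - 36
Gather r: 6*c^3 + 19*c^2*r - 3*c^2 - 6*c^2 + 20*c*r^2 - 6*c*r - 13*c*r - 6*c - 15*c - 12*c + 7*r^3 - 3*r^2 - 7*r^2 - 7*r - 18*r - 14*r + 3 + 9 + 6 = 6*c^3 - 9*c^2 - 33*c + 7*r^3 + r^2*(20*c - 10) + r*(19*c^2 - 19*c - 39) + 18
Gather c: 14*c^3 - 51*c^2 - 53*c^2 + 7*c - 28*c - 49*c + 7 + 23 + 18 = 14*c^3 - 104*c^2 - 70*c + 48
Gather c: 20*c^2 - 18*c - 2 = 20*c^2 - 18*c - 2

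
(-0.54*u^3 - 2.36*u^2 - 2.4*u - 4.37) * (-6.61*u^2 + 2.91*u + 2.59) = 3.5694*u^5 + 14.0282*u^4 + 7.5978*u^3 + 15.7893*u^2 - 18.9327*u - 11.3183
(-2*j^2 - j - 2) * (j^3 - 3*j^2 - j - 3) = -2*j^5 + 5*j^4 + 3*j^3 + 13*j^2 + 5*j + 6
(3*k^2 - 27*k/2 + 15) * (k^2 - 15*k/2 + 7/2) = 3*k^4 - 36*k^3 + 507*k^2/4 - 639*k/4 + 105/2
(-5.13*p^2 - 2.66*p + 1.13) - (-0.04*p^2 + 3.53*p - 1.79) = -5.09*p^2 - 6.19*p + 2.92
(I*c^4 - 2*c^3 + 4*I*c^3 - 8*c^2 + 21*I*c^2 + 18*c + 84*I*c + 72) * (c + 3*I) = I*c^5 - 5*c^4 + 4*I*c^4 - 20*c^3 + 15*I*c^3 - 45*c^2 + 60*I*c^2 - 180*c + 54*I*c + 216*I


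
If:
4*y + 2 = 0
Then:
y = -1/2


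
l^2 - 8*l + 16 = (l - 4)^2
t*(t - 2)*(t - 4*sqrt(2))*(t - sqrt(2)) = t^4 - 5*sqrt(2)*t^3 - 2*t^3 + 8*t^2 + 10*sqrt(2)*t^2 - 16*t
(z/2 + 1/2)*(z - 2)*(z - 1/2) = z^3/2 - 3*z^2/4 - 3*z/4 + 1/2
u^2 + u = u*(u + 1)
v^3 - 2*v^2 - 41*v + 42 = (v - 7)*(v - 1)*(v + 6)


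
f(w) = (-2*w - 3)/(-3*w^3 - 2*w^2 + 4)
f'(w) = (-2*w - 3)*(9*w^2 + 4*w)/(-3*w^3 - 2*w^2 + 4)^2 - 2/(-3*w^3 - 2*w^2 + 4)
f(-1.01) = -0.19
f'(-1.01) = -0.59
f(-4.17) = 0.03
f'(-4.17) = 0.01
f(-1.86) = 0.04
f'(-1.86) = -0.06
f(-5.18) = 0.02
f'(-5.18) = 0.01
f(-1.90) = 0.05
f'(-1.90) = -0.05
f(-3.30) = 0.04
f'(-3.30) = 0.02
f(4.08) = 0.05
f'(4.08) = -0.03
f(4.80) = 0.03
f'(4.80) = -0.02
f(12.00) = 0.00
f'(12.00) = 0.00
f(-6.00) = 0.02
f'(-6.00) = 0.00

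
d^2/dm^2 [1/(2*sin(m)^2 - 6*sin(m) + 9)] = 2*(-8*sin(m)^4 + 18*sin(m)^3 + 30*sin(m)^2 - 63*sin(m) + 18)/(-6*sin(m) - cos(2*m) + 10)^3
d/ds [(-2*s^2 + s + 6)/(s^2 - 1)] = (-s^2 - 8*s - 1)/(s^4 - 2*s^2 + 1)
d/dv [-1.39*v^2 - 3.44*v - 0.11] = -2.78*v - 3.44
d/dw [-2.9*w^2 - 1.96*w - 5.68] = -5.8*w - 1.96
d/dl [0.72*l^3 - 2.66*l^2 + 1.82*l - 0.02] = 2.16*l^2 - 5.32*l + 1.82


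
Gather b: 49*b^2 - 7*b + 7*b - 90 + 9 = 49*b^2 - 81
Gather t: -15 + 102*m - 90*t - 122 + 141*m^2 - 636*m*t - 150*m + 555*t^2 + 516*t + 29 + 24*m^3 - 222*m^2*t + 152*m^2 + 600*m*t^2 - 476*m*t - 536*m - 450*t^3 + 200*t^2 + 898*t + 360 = 24*m^3 + 293*m^2 - 584*m - 450*t^3 + t^2*(600*m + 755) + t*(-222*m^2 - 1112*m + 1324) + 252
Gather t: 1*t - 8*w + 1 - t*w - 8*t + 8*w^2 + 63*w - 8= t*(-w - 7) + 8*w^2 + 55*w - 7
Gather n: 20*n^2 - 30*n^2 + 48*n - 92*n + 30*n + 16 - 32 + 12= -10*n^2 - 14*n - 4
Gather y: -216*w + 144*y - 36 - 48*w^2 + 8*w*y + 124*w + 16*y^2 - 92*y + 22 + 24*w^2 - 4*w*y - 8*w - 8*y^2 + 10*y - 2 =-24*w^2 - 100*w + 8*y^2 + y*(4*w + 62) - 16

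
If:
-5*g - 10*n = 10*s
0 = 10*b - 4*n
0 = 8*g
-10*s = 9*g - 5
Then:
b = -1/5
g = 0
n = -1/2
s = 1/2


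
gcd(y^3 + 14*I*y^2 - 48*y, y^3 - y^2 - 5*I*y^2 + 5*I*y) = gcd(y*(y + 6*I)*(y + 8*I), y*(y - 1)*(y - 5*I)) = y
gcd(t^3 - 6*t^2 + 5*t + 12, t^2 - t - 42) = 1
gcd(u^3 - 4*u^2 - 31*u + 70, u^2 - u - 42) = u - 7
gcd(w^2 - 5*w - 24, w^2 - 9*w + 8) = w - 8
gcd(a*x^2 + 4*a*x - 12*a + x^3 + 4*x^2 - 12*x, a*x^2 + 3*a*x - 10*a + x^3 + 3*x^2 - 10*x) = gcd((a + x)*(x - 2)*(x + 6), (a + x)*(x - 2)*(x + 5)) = a*x - 2*a + x^2 - 2*x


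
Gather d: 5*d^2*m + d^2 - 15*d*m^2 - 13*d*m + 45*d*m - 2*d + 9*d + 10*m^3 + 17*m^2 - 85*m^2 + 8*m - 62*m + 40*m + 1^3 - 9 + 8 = d^2*(5*m + 1) + d*(-15*m^2 + 32*m + 7) + 10*m^3 - 68*m^2 - 14*m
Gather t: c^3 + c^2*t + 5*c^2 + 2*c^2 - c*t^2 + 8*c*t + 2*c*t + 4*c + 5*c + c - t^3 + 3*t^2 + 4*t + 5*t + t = c^3 + 7*c^2 + 10*c - t^3 + t^2*(3 - c) + t*(c^2 + 10*c + 10)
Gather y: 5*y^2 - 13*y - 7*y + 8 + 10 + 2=5*y^2 - 20*y + 20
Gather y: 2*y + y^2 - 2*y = y^2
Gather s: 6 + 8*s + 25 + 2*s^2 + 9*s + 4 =2*s^2 + 17*s + 35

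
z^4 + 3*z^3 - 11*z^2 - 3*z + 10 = (z - 2)*(z - 1)*(z + 1)*(z + 5)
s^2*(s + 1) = s^3 + s^2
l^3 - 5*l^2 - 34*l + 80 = (l - 8)*(l - 2)*(l + 5)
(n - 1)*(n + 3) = n^2 + 2*n - 3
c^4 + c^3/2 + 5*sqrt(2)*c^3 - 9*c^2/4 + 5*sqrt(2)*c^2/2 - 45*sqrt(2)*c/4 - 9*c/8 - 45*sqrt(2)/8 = (c - 3/2)*(c + 1/2)*(c + 3/2)*(c + 5*sqrt(2))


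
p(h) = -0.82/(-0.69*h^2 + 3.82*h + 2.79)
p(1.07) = -0.13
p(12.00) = 0.02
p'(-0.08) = 0.52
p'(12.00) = -0.00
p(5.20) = -0.21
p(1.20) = -0.13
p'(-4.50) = 0.01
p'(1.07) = 0.05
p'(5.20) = -0.17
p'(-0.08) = 0.52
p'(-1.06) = 1.05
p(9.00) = 0.04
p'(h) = -0.82*(1.38*h - 3.82)/(-0.69*h^2 + 3.82*h + 2.79)^2 = (3.1324 - 1.1316*h)/(-0.69*h^2 + 3.82*h + 2.79)^2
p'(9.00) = -0.02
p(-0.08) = -0.33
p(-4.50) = 0.03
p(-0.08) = -0.33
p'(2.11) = 0.01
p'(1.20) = 0.04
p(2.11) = -0.11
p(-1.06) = 0.40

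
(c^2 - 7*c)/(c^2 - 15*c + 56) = c/(c - 8)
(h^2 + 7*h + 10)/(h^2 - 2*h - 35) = (h + 2)/(h - 7)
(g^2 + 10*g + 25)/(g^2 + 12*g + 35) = (g + 5)/(g + 7)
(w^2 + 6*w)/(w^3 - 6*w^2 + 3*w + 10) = w*(w + 6)/(w^3 - 6*w^2 + 3*w + 10)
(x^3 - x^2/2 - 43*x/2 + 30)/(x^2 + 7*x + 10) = (x^2 - 11*x/2 + 6)/(x + 2)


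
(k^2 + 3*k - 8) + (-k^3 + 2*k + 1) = -k^3 + k^2 + 5*k - 7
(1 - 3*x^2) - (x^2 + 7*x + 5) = -4*x^2 - 7*x - 4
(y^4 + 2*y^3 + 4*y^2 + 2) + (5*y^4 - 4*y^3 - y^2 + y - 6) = 6*y^4 - 2*y^3 + 3*y^2 + y - 4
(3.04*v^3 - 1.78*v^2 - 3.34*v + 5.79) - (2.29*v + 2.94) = 3.04*v^3 - 1.78*v^2 - 5.63*v + 2.85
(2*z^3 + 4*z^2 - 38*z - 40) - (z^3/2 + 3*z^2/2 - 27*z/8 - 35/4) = 3*z^3/2 + 5*z^2/2 - 277*z/8 - 125/4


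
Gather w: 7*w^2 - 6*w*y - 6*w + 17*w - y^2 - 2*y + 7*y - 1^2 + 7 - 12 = 7*w^2 + w*(11 - 6*y) - y^2 + 5*y - 6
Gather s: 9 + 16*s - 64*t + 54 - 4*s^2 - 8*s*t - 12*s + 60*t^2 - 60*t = -4*s^2 + s*(4 - 8*t) + 60*t^2 - 124*t + 63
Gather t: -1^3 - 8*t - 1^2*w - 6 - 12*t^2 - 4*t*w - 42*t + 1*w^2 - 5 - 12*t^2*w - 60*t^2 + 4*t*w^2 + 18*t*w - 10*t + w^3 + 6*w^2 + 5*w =t^2*(-12*w - 72) + t*(4*w^2 + 14*w - 60) + w^3 + 7*w^2 + 4*w - 12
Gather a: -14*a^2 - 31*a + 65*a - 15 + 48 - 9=-14*a^2 + 34*a + 24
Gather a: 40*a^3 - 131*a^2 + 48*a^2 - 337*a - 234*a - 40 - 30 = 40*a^3 - 83*a^2 - 571*a - 70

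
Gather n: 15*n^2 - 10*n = 15*n^2 - 10*n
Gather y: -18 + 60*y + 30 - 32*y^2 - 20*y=-32*y^2 + 40*y + 12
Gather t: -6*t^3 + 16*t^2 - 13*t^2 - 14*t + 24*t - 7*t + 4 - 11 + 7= -6*t^3 + 3*t^2 + 3*t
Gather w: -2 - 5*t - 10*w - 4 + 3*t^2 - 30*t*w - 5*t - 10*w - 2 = 3*t^2 - 10*t + w*(-30*t - 20) - 8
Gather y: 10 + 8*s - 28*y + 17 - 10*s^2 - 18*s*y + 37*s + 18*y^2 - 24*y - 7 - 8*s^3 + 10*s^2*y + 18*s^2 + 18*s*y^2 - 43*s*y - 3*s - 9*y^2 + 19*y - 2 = -8*s^3 + 8*s^2 + 42*s + y^2*(18*s + 9) + y*(10*s^2 - 61*s - 33) + 18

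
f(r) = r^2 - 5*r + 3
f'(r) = 2*r - 5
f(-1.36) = 11.65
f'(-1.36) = -7.72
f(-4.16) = 41.11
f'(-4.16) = -13.32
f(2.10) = -3.09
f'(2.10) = -0.80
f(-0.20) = 4.04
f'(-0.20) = -5.40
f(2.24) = -3.18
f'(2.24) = -0.52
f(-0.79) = 7.57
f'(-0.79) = -6.58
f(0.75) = -0.19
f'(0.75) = -3.50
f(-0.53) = 5.93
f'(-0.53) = -6.06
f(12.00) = 87.00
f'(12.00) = 19.00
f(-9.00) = 129.00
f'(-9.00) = -23.00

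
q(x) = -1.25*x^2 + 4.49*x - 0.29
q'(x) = 4.49 - 2.5*x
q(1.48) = 3.62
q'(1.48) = 0.79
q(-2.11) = -15.33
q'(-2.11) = 9.76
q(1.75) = 3.74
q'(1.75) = 0.12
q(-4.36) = -43.63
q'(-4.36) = 15.39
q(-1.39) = -8.95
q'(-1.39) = 7.96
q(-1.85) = -12.87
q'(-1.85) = 9.12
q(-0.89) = -5.28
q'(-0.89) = 6.72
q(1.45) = 3.59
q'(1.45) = 0.86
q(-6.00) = -72.23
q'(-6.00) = 19.49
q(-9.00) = -141.95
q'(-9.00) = 26.99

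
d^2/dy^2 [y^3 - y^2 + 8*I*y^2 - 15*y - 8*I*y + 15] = 6*y - 2 + 16*I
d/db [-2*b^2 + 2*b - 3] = 2 - 4*b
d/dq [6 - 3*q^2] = -6*q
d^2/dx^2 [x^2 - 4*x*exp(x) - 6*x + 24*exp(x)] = -4*x*exp(x) + 16*exp(x) + 2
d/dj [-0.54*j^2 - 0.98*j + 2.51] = -1.08*j - 0.98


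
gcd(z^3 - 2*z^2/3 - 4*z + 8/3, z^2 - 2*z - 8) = z + 2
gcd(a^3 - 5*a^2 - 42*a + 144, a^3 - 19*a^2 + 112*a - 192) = a^2 - 11*a + 24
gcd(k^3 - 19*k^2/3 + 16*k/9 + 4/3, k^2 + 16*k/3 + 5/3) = k + 1/3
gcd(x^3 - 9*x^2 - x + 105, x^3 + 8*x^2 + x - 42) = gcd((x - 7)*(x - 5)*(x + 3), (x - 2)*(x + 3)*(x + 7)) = x + 3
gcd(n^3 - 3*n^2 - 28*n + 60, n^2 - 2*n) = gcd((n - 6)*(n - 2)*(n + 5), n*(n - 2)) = n - 2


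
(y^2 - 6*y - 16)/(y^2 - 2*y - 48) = (y + 2)/(y + 6)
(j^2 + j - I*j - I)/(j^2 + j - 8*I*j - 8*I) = (j - I)/(j - 8*I)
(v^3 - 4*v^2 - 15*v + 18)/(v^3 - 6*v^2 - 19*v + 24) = (v - 6)/(v - 8)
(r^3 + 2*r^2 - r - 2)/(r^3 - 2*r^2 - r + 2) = (r + 2)/(r - 2)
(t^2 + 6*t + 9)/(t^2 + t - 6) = (t + 3)/(t - 2)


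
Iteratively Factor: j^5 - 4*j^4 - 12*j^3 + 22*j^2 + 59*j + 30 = (j + 1)*(j^4 - 5*j^3 - 7*j^2 + 29*j + 30) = (j + 1)*(j + 2)*(j^3 - 7*j^2 + 7*j + 15) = (j + 1)^2*(j + 2)*(j^2 - 8*j + 15) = (j - 5)*(j + 1)^2*(j + 2)*(j - 3)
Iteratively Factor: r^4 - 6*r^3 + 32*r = (r + 2)*(r^3 - 8*r^2 + 16*r) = (r - 4)*(r + 2)*(r^2 - 4*r) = r*(r - 4)*(r + 2)*(r - 4)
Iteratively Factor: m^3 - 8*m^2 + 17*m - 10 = (m - 1)*(m^2 - 7*m + 10) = (m - 5)*(m - 1)*(m - 2)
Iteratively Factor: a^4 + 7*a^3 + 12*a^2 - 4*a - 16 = (a + 2)*(a^3 + 5*a^2 + 2*a - 8) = (a + 2)^2*(a^2 + 3*a - 4) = (a - 1)*(a + 2)^2*(a + 4)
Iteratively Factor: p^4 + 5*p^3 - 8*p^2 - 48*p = (p + 4)*(p^3 + p^2 - 12*p) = (p + 4)^2*(p^2 - 3*p) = (p - 3)*(p + 4)^2*(p)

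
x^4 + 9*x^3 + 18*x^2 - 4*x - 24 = (x - 1)*(x + 2)^2*(x + 6)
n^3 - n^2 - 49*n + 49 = (n - 7)*(n - 1)*(n + 7)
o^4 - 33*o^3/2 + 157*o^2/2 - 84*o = o*(o - 8)*(o - 7)*(o - 3/2)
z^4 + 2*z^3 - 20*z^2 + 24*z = z*(z - 2)^2*(z + 6)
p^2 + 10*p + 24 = (p + 4)*(p + 6)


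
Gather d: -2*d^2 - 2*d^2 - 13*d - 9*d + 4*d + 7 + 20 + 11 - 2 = -4*d^2 - 18*d + 36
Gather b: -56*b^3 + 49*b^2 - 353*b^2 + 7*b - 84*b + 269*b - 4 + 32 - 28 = -56*b^3 - 304*b^2 + 192*b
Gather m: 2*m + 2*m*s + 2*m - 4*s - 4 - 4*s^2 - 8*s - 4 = m*(2*s + 4) - 4*s^2 - 12*s - 8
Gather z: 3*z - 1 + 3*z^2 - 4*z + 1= 3*z^2 - z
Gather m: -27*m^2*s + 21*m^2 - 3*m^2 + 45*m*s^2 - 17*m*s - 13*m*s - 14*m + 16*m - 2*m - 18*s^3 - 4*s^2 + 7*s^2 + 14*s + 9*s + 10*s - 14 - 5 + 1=m^2*(18 - 27*s) + m*(45*s^2 - 30*s) - 18*s^3 + 3*s^2 + 33*s - 18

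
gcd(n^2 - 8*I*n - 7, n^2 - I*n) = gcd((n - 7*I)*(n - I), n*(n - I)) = n - I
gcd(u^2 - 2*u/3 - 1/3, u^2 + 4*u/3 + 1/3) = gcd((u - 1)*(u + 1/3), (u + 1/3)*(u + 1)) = u + 1/3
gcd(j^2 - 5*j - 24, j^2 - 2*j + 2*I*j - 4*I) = 1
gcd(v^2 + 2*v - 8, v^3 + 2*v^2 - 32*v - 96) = v + 4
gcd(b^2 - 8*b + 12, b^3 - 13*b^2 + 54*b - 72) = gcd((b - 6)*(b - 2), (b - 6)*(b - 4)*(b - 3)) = b - 6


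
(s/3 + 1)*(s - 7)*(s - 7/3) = s^3/3 - 19*s^2/9 - 35*s/9 + 49/3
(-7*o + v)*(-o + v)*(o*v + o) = 7*o^3*v + 7*o^3 - 8*o^2*v^2 - 8*o^2*v + o*v^3 + o*v^2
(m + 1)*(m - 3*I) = m^2 + m - 3*I*m - 3*I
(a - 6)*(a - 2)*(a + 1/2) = a^3 - 15*a^2/2 + 8*a + 6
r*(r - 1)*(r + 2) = r^3 + r^2 - 2*r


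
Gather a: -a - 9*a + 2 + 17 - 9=10 - 10*a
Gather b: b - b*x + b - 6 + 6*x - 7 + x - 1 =b*(2 - x) + 7*x - 14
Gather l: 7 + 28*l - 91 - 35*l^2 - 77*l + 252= -35*l^2 - 49*l + 168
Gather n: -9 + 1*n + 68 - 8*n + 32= 91 - 7*n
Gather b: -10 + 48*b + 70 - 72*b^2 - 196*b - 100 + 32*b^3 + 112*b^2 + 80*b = 32*b^3 + 40*b^2 - 68*b - 40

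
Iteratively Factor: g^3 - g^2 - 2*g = (g)*(g^2 - g - 2) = g*(g + 1)*(g - 2)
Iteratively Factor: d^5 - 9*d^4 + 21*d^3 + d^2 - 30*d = (d + 1)*(d^4 - 10*d^3 + 31*d^2 - 30*d) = (d - 2)*(d + 1)*(d^3 - 8*d^2 + 15*d) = (d - 3)*(d - 2)*(d + 1)*(d^2 - 5*d) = (d - 5)*(d - 3)*(d - 2)*(d + 1)*(d)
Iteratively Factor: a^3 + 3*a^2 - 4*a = (a - 1)*(a^2 + 4*a) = a*(a - 1)*(a + 4)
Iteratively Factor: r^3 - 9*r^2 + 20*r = (r)*(r^2 - 9*r + 20) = r*(r - 5)*(r - 4)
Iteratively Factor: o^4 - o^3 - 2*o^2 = (o - 2)*(o^3 + o^2) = (o - 2)*(o + 1)*(o^2) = o*(o - 2)*(o + 1)*(o)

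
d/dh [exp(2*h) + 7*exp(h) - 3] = (2*exp(h) + 7)*exp(h)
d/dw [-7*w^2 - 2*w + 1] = -14*w - 2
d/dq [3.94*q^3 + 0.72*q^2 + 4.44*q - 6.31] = 11.82*q^2 + 1.44*q + 4.44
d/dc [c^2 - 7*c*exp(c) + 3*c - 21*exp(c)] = -7*c*exp(c) + 2*c - 28*exp(c) + 3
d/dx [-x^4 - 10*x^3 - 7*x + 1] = -4*x^3 - 30*x^2 - 7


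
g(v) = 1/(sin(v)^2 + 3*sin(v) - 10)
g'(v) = (-2*sin(v)*cos(v) - 3*cos(v))/(sin(v)^2 + 3*sin(v) - 10)^2 = -(2*sin(v) + 3)*cos(v)/(sin(v)^2 + 3*sin(v) - 10)^2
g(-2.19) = -0.08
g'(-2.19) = 0.01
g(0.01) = -0.10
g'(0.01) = -0.03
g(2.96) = -0.11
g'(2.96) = 0.04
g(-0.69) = -0.09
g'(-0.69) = -0.01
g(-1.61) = -0.08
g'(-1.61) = 0.00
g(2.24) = -0.14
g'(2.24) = 0.06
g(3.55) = -0.09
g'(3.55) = 0.02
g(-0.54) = -0.09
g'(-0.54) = -0.01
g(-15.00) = -0.09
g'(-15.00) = 0.01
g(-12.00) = -0.12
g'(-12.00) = -0.05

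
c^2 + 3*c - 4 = (c - 1)*(c + 4)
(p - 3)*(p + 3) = p^2 - 9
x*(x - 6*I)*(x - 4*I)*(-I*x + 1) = -I*x^4 - 9*x^3 + 14*I*x^2 - 24*x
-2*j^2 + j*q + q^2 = (-j + q)*(2*j + q)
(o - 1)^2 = o^2 - 2*o + 1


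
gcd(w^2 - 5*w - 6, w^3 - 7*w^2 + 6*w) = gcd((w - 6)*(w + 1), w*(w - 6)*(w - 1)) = w - 6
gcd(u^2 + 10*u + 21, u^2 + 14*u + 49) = u + 7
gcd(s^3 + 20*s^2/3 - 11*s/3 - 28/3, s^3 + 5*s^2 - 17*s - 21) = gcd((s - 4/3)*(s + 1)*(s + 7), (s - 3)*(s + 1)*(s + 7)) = s^2 + 8*s + 7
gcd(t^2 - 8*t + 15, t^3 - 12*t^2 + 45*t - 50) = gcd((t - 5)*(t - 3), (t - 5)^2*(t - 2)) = t - 5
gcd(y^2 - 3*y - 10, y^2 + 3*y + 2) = y + 2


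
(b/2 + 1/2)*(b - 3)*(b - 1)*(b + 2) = b^4/2 - b^3/2 - 7*b^2/2 + b/2 + 3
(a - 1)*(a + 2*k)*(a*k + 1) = a^3*k + 2*a^2*k^2 - a^2*k + a^2 - 2*a*k^2 + 2*a*k - a - 2*k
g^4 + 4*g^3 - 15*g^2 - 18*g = g*(g - 3)*(g + 1)*(g + 6)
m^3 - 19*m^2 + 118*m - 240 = (m - 8)*(m - 6)*(m - 5)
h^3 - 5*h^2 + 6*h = h*(h - 3)*(h - 2)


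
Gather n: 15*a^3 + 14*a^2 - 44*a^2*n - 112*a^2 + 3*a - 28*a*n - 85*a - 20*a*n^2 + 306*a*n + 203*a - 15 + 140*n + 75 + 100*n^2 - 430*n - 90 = 15*a^3 - 98*a^2 + 121*a + n^2*(100 - 20*a) + n*(-44*a^2 + 278*a - 290) - 30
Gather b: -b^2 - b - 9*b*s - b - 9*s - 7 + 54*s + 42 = -b^2 + b*(-9*s - 2) + 45*s + 35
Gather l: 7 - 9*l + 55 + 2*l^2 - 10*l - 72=2*l^2 - 19*l - 10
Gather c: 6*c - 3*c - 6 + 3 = 3*c - 3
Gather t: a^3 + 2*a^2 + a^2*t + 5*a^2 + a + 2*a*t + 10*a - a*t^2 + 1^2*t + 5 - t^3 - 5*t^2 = a^3 + 7*a^2 + 11*a - t^3 + t^2*(-a - 5) + t*(a^2 + 2*a + 1) + 5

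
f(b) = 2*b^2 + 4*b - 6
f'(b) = 4*b + 4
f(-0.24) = -6.84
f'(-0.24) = 3.04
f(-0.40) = -7.28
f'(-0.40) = 2.40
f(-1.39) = -7.70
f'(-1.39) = -1.56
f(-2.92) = -0.63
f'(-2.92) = -7.68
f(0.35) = -4.36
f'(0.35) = 5.40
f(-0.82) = -7.94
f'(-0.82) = 0.72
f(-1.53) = -7.44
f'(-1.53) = -2.12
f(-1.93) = -6.27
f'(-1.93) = -3.72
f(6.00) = 90.00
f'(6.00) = 28.00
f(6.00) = 90.00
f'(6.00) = 28.00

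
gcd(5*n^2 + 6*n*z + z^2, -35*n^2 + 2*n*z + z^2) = 1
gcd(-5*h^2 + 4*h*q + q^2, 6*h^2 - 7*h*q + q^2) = -h + q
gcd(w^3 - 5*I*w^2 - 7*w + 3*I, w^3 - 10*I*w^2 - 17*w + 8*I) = w^2 - 2*I*w - 1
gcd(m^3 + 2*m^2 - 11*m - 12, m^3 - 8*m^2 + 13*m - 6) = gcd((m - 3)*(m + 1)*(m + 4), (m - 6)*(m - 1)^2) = 1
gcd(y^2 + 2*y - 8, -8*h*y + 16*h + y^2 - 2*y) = y - 2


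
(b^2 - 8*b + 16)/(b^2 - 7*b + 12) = (b - 4)/(b - 3)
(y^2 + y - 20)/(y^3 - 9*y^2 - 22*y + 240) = (y - 4)/(y^2 - 14*y + 48)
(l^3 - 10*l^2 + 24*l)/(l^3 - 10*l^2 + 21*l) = (l^2 - 10*l + 24)/(l^2 - 10*l + 21)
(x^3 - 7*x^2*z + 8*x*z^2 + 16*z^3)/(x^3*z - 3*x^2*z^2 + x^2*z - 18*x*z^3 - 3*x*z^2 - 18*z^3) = (-x^3 + 7*x^2*z - 8*x*z^2 - 16*z^3)/(z*(-x^3 + 3*x^2*z - x^2 + 18*x*z^2 + 3*x*z + 18*z^2))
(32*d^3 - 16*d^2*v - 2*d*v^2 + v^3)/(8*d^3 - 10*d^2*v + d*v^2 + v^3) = (-4*d + v)/(-d + v)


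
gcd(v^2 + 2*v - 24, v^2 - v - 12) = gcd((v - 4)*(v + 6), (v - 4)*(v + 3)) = v - 4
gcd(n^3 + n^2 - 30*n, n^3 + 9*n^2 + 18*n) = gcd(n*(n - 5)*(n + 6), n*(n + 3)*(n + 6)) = n^2 + 6*n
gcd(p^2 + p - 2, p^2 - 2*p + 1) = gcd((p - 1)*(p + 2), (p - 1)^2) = p - 1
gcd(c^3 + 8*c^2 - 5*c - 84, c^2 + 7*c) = c + 7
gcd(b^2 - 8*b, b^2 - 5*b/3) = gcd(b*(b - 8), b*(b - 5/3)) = b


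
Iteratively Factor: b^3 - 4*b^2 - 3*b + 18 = (b + 2)*(b^2 - 6*b + 9) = (b - 3)*(b + 2)*(b - 3)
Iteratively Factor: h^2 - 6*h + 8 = (h - 4)*(h - 2)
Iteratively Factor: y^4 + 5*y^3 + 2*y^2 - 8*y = (y + 4)*(y^3 + y^2 - 2*y) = (y + 2)*(y + 4)*(y^2 - y) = (y - 1)*(y + 2)*(y + 4)*(y)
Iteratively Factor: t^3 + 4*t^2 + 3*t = (t)*(t^2 + 4*t + 3) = t*(t + 1)*(t + 3)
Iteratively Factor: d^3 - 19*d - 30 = (d - 5)*(d^2 + 5*d + 6) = (d - 5)*(d + 3)*(d + 2)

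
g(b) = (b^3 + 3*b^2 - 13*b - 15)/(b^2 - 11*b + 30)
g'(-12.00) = 0.70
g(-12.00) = -3.77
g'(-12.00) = 0.70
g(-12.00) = -3.77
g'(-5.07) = 0.30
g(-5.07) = -0.02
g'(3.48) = 16.56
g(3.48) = 4.76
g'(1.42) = -0.65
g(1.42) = -1.50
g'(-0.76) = -0.44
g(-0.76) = -0.10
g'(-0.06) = -0.60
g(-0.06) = -0.46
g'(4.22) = 125.33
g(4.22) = 42.29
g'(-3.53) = 0.11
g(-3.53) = 0.30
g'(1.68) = -0.49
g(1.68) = -1.65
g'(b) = (11 - 2*b)*(b^3 + 3*b^2 - 13*b - 15)/(b^2 - 11*b + 30)^2 + (3*b^2 + 6*b - 13)/(b^2 - 11*b + 30) = (b^4 - 22*b^3 + 70*b^2 + 210*b - 555)/(b^4 - 22*b^3 + 181*b^2 - 660*b + 900)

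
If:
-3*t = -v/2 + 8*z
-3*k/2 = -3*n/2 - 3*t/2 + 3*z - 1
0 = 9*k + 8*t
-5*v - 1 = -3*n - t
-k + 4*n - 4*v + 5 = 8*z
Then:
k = -1094/171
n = -14423/684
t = 547/76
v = -1301/114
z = -389/114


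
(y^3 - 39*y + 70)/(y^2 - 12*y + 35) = (y^2 + 5*y - 14)/(y - 7)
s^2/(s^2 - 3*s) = s/(s - 3)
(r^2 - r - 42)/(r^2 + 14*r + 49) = (r^2 - r - 42)/(r^2 + 14*r + 49)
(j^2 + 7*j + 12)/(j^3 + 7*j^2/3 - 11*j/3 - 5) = 3*(j + 4)/(3*j^2 - 2*j - 5)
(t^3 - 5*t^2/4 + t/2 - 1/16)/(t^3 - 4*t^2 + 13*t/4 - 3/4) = (t - 1/4)/(t - 3)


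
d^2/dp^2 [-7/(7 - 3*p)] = 126/(3*p - 7)^3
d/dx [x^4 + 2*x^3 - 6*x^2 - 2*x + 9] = 4*x^3 + 6*x^2 - 12*x - 2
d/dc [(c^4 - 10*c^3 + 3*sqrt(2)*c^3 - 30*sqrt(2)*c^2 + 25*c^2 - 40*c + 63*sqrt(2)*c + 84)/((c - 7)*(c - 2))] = (2*c^3 - 9*c^2 + 3*sqrt(2)*c^2 - 12*sqrt(2)*c + 12*c + 4 + 18*sqrt(2))/(c^2 - 4*c + 4)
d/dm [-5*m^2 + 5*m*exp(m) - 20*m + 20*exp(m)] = 5*m*exp(m) - 10*m + 25*exp(m) - 20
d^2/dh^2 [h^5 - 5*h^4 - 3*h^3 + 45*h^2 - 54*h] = 20*h^3 - 60*h^2 - 18*h + 90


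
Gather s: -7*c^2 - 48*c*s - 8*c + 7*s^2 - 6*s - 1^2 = -7*c^2 - 8*c + 7*s^2 + s*(-48*c - 6) - 1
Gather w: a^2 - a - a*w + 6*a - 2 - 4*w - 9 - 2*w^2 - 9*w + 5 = a^2 + 5*a - 2*w^2 + w*(-a - 13) - 6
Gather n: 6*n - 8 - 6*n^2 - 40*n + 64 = -6*n^2 - 34*n + 56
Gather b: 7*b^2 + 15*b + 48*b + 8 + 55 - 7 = 7*b^2 + 63*b + 56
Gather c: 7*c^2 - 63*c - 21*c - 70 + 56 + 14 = 7*c^2 - 84*c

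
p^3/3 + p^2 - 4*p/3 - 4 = (p/3 + 1)*(p - 2)*(p + 2)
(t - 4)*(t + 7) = t^2 + 3*t - 28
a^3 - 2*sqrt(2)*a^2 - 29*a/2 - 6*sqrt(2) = (a - 4*sqrt(2))*(a + sqrt(2)/2)*(a + 3*sqrt(2)/2)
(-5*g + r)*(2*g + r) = -10*g^2 - 3*g*r + r^2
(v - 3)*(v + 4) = v^2 + v - 12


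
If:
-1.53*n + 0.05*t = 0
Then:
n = 0.0326797385620915*t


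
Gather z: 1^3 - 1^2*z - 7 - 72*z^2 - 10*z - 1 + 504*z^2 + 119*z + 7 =432*z^2 + 108*z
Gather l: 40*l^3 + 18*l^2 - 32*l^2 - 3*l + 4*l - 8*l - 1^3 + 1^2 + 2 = 40*l^3 - 14*l^2 - 7*l + 2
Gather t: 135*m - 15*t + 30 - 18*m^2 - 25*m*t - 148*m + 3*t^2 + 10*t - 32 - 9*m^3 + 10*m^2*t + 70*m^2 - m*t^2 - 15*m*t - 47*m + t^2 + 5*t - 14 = -9*m^3 + 52*m^2 - 60*m + t^2*(4 - m) + t*(10*m^2 - 40*m) - 16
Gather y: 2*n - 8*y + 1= 2*n - 8*y + 1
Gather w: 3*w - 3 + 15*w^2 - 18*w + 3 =15*w^2 - 15*w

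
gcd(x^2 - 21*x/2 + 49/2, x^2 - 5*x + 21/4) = x - 7/2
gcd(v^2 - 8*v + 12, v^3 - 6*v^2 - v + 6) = v - 6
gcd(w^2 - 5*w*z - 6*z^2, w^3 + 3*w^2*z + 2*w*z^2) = w + z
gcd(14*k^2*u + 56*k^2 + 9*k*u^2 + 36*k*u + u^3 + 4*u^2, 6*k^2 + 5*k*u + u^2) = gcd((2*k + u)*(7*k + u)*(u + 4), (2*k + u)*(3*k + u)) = 2*k + u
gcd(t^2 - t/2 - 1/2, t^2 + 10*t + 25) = 1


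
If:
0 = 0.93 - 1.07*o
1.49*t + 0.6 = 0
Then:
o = 0.87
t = -0.40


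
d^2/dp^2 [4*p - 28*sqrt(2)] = 0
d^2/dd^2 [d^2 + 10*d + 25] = 2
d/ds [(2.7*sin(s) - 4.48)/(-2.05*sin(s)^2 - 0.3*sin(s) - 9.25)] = (5.535*sin(s)^2 - 18.368*sin(s) - 26.319)*cos(s)/(4.2025*sin(s)^4 + 1.23*sin(s)^3 + 38.015*sin(s)^2 + 5.55*sin(s) + 85.5625)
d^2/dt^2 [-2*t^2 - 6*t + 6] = -4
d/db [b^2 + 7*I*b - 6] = 2*b + 7*I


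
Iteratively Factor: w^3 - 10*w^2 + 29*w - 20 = (w - 1)*(w^2 - 9*w + 20) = (w - 4)*(w - 1)*(w - 5)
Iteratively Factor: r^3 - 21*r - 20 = (r + 1)*(r^2 - r - 20) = (r - 5)*(r + 1)*(r + 4)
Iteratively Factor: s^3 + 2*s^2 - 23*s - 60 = (s + 3)*(s^2 - s - 20) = (s - 5)*(s + 3)*(s + 4)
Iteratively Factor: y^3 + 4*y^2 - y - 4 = (y - 1)*(y^2 + 5*y + 4) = (y - 1)*(y + 4)*(y + 1)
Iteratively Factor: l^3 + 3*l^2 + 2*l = (l + 2)*(l^2 + l) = (l + 1)*(l + 2)*(l)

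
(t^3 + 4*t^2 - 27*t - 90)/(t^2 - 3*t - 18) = (t^2 + t - 30)/(t - 6)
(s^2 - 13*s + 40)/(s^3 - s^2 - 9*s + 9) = (s^2 - 13*s + 40)/(s^3 - s^2 - 9*s + 9)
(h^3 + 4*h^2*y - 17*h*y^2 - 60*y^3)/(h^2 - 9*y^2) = (-h^2 - h*y + 20*y^2)/(-h + 3*y)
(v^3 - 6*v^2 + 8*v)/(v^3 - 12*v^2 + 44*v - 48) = v/(v - 6)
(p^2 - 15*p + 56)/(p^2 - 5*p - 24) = (p - 7)/(p + 3)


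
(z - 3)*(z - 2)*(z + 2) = z^3 - 3*z^2 - 4*z + 12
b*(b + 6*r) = b^2 + 6*b*r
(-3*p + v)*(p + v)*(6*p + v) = -18*p^3 - 15*p^2*v + 4*p*v^2 + v^3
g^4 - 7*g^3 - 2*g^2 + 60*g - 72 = (g - 6)*(g - 2)^2*(g + 3)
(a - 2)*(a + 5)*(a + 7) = a^3 + 10*a^2 + 11*a - 70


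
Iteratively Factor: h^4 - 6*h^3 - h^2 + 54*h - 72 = (h + 3)*(h^3 - 9*h^2 + 26*h - 24) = (h - 3)*(h + 3)*(h^2 - 6*h + 8) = (h - 4)*(h - 3)*(h + 3)*(h - 2)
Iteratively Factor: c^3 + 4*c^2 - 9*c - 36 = (c + 4)*(c^2 - 9) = (c - 3)*(c + 4)*(c + 3)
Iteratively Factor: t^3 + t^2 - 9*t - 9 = (t - 3)*(t^2 + 4*t + 3) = (t - 3)*(t + 3)*(t + 1)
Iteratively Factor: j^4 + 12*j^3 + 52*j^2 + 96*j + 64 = (j + 4)*(j^3 + 8*j^2 + 20*j + 16) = (j + 4)^2*(j^2 + 4*j + 4) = (j + 2)*(j + 4)^2*(j + 2)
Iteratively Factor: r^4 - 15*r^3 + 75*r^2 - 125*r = (r - 5)*(r^3 - 10*r^2 + 25*r) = (r - 5)^2*(r^2 - 5*r) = (r - 5)^3*(r)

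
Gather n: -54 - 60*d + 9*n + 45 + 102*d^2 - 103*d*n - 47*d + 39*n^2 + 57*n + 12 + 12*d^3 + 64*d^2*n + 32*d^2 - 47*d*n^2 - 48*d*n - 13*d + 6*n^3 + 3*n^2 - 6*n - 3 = 12*d^3 + 134*d^2 - 120*d + 6*n^3 + n^2*(42 - 47*d) + n*(64*d^2 - 151*d + 60)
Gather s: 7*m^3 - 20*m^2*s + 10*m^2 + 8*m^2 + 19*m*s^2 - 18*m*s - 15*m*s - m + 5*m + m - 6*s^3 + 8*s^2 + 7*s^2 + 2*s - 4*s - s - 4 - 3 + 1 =7*m^3 + 18*m^2 + 5*m - 6*s^3 + s^2*(19*m + 15) + s*(-20*m^2 - 33*m - 3) - 6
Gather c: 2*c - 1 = 2*c - 1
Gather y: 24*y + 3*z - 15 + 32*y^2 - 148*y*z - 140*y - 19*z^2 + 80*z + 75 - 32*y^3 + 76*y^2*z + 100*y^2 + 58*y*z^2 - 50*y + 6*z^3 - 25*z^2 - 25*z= -32*y^3 + y^2*(76*z + 132) + y*(58*z^2 - 148*z - 166) + 6*z^3 - 44*z^2 + 58*z + 60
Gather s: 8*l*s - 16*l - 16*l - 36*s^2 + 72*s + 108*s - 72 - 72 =-32*l - 36*s^2 + s*(8*l + 180) - 144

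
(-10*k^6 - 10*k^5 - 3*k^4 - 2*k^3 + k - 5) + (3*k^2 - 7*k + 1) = -10*k^6 - 10*k^5 - 3*k^4 - 2*k^3 + 3*k^2 - 6*k - 4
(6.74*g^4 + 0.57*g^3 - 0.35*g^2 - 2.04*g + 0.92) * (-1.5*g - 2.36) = -10.11*g^5 - 16.7614*g^4 - 0.8202*g^3 + 3.886*g^2 + 3.4344*g - 2.1712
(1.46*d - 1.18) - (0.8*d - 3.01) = 0.66*d + 1.83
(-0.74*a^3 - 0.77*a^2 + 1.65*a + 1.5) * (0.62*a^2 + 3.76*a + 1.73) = -0.4588*a^5 - 3.2598*a^4 - 3.1524*a^3 + 5.8019*a^2 + 8.4945*a + 2.595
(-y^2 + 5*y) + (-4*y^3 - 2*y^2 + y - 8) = -4*y^3 - 3*y^2 + 6*y - 8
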